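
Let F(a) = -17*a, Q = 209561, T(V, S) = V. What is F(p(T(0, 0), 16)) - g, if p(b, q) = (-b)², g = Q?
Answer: -209561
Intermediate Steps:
g = 209561
p(b, q) = b²
F(p(T(0, 0), 16)) - g = -17*0² - 1*209561 = -17*0 - 209561 = 0 - 209561 = -209561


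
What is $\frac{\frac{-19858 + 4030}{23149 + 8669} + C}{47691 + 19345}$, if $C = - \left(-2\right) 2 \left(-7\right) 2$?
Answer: $- \frac{149803}{177745954} \approx -0.00084279$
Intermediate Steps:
$C = -56$ ($C = \left(-1\right) \left(-4\right) \left(-7\right) 2 = 4 \left(-7\right) 2 = \left(-28\right) 2 = -56$)
$\frac{\frac{-19858 + 4030}{23149 + 8669} + C}{47691 + 19345} = \frac{\frac{-19858 + 4030}{23149 + 8669} - 56}{47691 + 19345} = \frac{- \frac{15828}{31818} - 56}{67036} = \left(\left(-15828\right) \frac{1}{31818} - 56\right) \frac{1}{67036} = \left(- \frac{2638}{5303} - 56\right) \frac{1}{67036} = \left(- \frac{299606}{5303}\right) \frac{1}{67036} = - \frac{149803}{177745954}$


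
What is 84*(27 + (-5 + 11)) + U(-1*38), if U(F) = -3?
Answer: 2769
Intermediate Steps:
84*(27 + (-5 + 11)) + U(-1*38) = 84*(27 + (-5 + 11)) - 3 = 84*(27 + 6) - 3 = 84*33 - 3 = 2772 - 3 = 2769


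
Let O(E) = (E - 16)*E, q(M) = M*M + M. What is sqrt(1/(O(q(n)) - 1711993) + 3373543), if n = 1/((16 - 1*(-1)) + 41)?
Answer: sqrt(1266234989466416709593567448462119)/19373765108663 ≈ 1836.7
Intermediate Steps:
n = 1/58 (n = 1/((16 + 1) + 41) = 1/(17 + 41) = 1/58 ≈ 0.017241)
q(M) = M + M**2 (q(M) = M**2 + M = M + M**2)
O(E) = E*(-16 + E) (O(E) = (-16 + E)*E = E*(-16 + E))
sqrt(1/(O(q(n)) - 1711993) + 3373543) = sqrt(1/(((1 + 1/58)/58)*(-16 + (1 + 1/58)/58) - 1711993) + 3373543) = sqrt(1/(((1/58)*(59/58))*(-16 + (1/58)*(59/58)) - 1711993) + 3373543) = sqrt(1/(59*(-16 + 59/3364)/3364 - 1711993) + 3373543) = sqrt(1/((59/3364)*(-53765/3364) - 1711993) + 3373543) = sqrt(1/(-3172135/11316496 - 1711993) + 3373543) = sqrt(1/(-19373765108663/11316496) + 3373543) = sqrt(-11316496/19373765108663 + 3373543) = sqrt(65358229665962986513/19373765108663) = sqrt(1266234989466416709593567448462119)/19373765108663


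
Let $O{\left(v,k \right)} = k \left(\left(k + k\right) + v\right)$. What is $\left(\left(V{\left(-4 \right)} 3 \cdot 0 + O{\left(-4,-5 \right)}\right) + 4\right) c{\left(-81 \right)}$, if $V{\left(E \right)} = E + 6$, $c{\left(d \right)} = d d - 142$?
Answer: $475006$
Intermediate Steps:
$c{\left(d \right)} = -142 + d^{2}$ ($c{\left(d \right)} = d^{2} - 142 = -142 + d^{2}$)
$V{\left(E \right)} = 6 + E$
$O{\left(v,k \right)} = k \left(v + 2 k\right)$ ($O{\left(v,k \right)} = k \left(2 k + v\right) = k \left(v + 2 k\right)$)
$\left(\left(V{\left(-4 \right)} 3 \cdot 0 + O{\left(-4,-5 \right)}\right) + 4\right) c{\left(-81 \right)} = \left(\left(\left(6 - 4\right) 3 \cdot 0 - 5 \left(-4 + 2 \left(-5\right)\right)\right) + 4\right) \left(-142 + \left(-81\right)^{2}\right) = \left(\left(2 \cdot 3 \cdot 0 - 5 \left(-4 - 10\right)\right) + 4\right) \left(-142 + 6561\right) = \left(\left(6 \cdot 0 - -70\right) + 4\right) 6419 = \left(\left(0 + 70\right) + 4\right) 6419 = \left(70 + 4\right) 6419 = 74 \cdot 6419 = 475006$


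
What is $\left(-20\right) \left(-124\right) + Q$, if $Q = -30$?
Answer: $2450$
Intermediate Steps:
$\left(-20\right) \left(-124\right) + Q = \left(-20\right) \left(-124\right) - 30 = 2480 - 30 = 2450$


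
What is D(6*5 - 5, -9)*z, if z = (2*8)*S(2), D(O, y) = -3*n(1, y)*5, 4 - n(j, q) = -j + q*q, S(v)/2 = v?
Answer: 72960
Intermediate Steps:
S(v) = 2*v
n(j, q) = 4 + j - q² (n(j, q) = 4 - (-j + q*q) = 4 - (-j + q²) = 4 - (q² - j) = 4 + (j - q²) = 4 + j - q²)
D(O, y) = -75 + 15*y² (D(O, y) = -3*(4 + 1 - y²)*5 = -3*(5 - y²)*5 = (-15 + 3*y²)*5 = -75 + 15*y²)
z = 64 (z = (2*8)*(2*2) = 16*4 = 64)
D(6*5 - 5, -9)*z = (-75 + 15*(-9)²)*64 = (-75 + 15*81)*64 = (-75 + 1215)*64 = 1140*64 = 72960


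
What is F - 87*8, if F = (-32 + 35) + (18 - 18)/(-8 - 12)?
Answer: -693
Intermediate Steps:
F = 3 (F = 3 + 0/(-20) = 3 + 0*(-1/20) = 3 + 0 = 3)
F - 87*8 = 3 - 87*8 = 3 - 696 = -693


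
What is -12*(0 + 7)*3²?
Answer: -756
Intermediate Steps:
-12*(0 + 7)*3² = -12*7*9 = -84*9 = -756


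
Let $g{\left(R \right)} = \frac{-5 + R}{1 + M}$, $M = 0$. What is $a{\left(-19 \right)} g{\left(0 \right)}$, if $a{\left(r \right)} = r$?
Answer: $95$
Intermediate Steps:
$g{\left(R \right)} = -5 + R$ ($g{\left(R \right)} = \frac{-5 + R}{1 + 0} = \frac{-5 + R}{1} = \left(-5 + R\right) 1 = -5 + R$)
$a{\left(-19 \right)} g{\left(0 \right)} = - 19 \left(-5 + 0\right) = \left(-19\right) \left(-5\right) = 95$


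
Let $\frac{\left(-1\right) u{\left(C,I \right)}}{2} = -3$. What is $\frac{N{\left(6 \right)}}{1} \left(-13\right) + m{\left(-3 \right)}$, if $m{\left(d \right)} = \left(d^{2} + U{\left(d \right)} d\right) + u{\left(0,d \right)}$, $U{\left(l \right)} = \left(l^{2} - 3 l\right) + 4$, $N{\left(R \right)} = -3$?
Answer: $-12$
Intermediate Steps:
$u{\left(C,I \right)} = 6$ ($u{\left(C,I \right)} = \left(-2\right) \left(-3\right) = 6$)
$U{\left(l \right)} = 4 + l^{2} - 3 l$
$m{\left(d \right)} = 6 + d^{2} + d \left(4 + d^{2} - 3 d\right)$ ($m{\left(d \right)} = \left(d^{2} + \left(4 + d^{2} - 3 d\right) d\right) + 6 = \left(d^{2} + d \left(4 + d^{2} - 3 d\right)\right) + 6 = 6 + d^{2} + d \left(4 + d^{2} - 3 d\right)$)
$\frac{N{\left(6 \right)}}{1} \left(-13\right) + m{\left(-3 \right)} = - \frac{3}{1} \left(-13\right) + \left(6 + \left(-3\right)^{3} - 2 \left(-3\right)^{2} + 4 \left(-3\right)\right) = \left(-3\right) 1 \left(-13\right) - 51 = \left(-3\right) \left(-13\right) - 51 = 39 - 51 = -12$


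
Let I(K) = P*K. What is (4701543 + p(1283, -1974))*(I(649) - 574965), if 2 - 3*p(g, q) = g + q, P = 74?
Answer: -2477548089786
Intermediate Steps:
p(g, q) = ⅔ - g/3 - q/3 (p(g, q) = ⅔ - (g + q)/3 = ⅔ + (-g/3 - q/3) = ⅔ - g/3 - q/3)
I(K) = 74*K
(4701543 + p(1283, -1974))*(I(649) - 574965) = (4701543 + (⅔ - ⅓*1283 - ⅓*(-1974)))*(74*649 - 574965) = (4701543 + (⅔ - 1283/3 + 658))*(48026 - 574965) = (4701543 + 231)*(-526939) = 4701774*(-526939) = -2477548089786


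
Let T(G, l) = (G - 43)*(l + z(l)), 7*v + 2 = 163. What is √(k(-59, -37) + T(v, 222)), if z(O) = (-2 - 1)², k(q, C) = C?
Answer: I*√4657 ≈ 68.242*I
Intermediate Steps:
v = 23 (v = -2/7 + (⅐)*163 = -2/7 + 163/7 = 23)
z(O) = 9 (z(O) = (-3)² = 9)
T(G, l) = (-43 + G)*(9 + l) (T(G, l) = (G - 43)*(l + 9) = (-43 + G)*(9 + l))
√(k(-59, -37) + T(v, 222)) = √(-37 + (-387 - 43*222 + 9*23 + 23*222)) = √(-37 + (-387 - 9546 + 207 + 5106)) = √(-37 - 4620) = √(-4657) = I*√4657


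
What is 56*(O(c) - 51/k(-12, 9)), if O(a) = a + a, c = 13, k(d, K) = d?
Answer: 1694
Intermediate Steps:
O(a) = 2*a
56*(O(c) - 51/k(-12, 9)) = 56*(2*13 - 51/(-12)) = 56*(26 - 51*(-1/12)) = 56*(26 + 17/4) = 56*(121/4) = 1694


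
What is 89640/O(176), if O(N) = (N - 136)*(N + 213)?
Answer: 2241/389 ≈ 5.7609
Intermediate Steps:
O(N) = (-136 + N)*(213 + N)
89640/O(176) = 89640/(-28968 + 176² + 77*176) = 89640/(-28968 + 30976 + 13552) = 89640/15560 = 89640*(1/15560) = 2241/389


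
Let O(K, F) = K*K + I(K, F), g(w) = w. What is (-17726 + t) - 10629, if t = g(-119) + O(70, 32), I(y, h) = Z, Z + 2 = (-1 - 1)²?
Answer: -23572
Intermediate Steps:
Z = 2 (Z = -2 + (-1 - 1)² = -2 + (-2)² = -2 + 4 = 2)
I(y, h) = 2
O(K, F) = 2 + K² (O(K, F) = K*K + 2 = K² + 2 = 2 + K²)
t = 4783 (t = -119 + (2 + 70²) = -119 + (2 + 4900) = -119 + 4902 = 4783)
(-17726 + t) - 10629 = (-17726 + 4783) - 10629 = -12943 - 10629 = -23572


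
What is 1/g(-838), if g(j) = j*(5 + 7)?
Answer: -1/10056 ≈ -9.9443e-5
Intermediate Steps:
g(j) = 12*j (g(j) = j*12 = 12*j)
1/g(-838) = 1/(12*(-838)) = 1/(-10056) = -1/10056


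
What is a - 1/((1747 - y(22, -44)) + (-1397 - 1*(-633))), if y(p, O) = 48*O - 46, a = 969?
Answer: 3043628/3141 ≈ 969.00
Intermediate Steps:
y(p, O) = -46 + 48*O
a - 1/((1747 - y(22, -44)) + (-1397 - 1*(-633))) = 969 - 1/((1747 - (-46 + 48*(-44))) + (-1397 - 1*(-633))) = 969 - 1/((1747 - (-46 - 2112)) + (-1397 + 633)) = 969 - 1/((1747 - 1*(-2158)) - 764) = 969 - 1/((1747 + 2158) - 764) = 969 - 1/(3905 - 764) = 969 - 1/3141 = 3043628/3141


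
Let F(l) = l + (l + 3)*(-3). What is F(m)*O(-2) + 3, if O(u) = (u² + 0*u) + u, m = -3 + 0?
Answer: -3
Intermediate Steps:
m = -3
O(u) = u + u² (O(u) = (u² + 0) + u = u² + u = u + u²)
F(l) = -9 - 2*l (F(l) = l + (3 + l)*(-3) = l + (-9 - 3*l) = -9 - 2*l)
F(m)*O(-2) + 3 = (-9 - 2*(-3))*(-2*(1 - 2)) + 3 = (-9 + 6)*(-2*(-1)) + 3 = -3*2 + 3 = -6 + 3 = -3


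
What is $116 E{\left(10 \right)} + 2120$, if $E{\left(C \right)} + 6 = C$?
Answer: $2584$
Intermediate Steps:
$E{\left(C \right)} = -6 + C$
$116 E{\left(10 \right)} + 2120 = 116 \left(-6 + 10\right) + 2120 = 116 \cdot 4 + 2120 = 464 + 2120 = 2584$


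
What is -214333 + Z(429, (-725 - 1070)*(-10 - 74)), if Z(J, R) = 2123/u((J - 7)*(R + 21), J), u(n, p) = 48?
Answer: -10285861/48 ≈ -2.1429e+5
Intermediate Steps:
Z(J, R) = 2123/48
-214333 + Z(429, (-725 - 1070)*(-10 - 74)) = -214333 + 2123/48 = -10285861/48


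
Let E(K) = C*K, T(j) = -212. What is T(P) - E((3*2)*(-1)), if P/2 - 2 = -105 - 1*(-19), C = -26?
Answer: -368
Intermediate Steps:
P = -168 (P = 4 + 2*(-105 - 1*(-19)) = 4 + 2*(-105 + 19) = 4 + 2*(-86) = 4 - 172 = -168)
E(K) = -26*K
T(P) - E((3*2)*(-1)) = -212 - (-26)*(3*2)*(-1) = -212 - (-26)*6*(-1) = -212 - (-26)*(-6) = -212 - 1*156 = -212 - 156 = -368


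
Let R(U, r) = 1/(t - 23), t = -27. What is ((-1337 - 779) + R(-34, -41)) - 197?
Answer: -115651/50 ≈ -2313.0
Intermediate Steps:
R(U, r) = -1/50 (R(U, r) = 1/(-27 - 23) = 1/(-50) = -1/50)
((-1337 - 779) + R(-34, -41)) - 197 = ((-1337 - 779) - 1/50) - 197 = (-2116 - 1/50) - 197 = -105801/50 - 197 = -115651/50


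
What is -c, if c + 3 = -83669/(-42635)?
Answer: 44236/42635 ≈ 1.0376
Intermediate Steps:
c = -44236/42635 (c = -3 - 83669/(-42635) = -3 - 83669*(-1/42635) = -3 + 83669/42635 = -44236/42635 ≈ -1.0376)
-c = -1*(-44236/42635) = 44236/42635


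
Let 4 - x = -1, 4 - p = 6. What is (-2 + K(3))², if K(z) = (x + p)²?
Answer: 49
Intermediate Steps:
p = -2 (p = 4 - 1*6 = 4 - 6 = -2)
x = 5 (x = 4 - 1*(-1) = 4 + 1 = 5)
K(z) = 9 (K(z) = (5 - 2)² = 3² = 9)
(-2 + K(3))² = (-2 + 9)² = 7² = 49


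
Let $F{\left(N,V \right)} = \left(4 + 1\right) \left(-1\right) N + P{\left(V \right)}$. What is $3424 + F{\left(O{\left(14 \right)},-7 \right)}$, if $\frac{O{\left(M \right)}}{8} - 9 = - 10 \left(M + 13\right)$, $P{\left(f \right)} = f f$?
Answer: $13913$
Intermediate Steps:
$P{\left(f \right)} = f^{2}$
$O{\left(M \right)} = -968 - 80 M$ ($O{\left(M \right)} = 72 + 8 \left(- 10 \left(M + 13\right)\right) = 72 + 8 \left(- 10 \left(13 + M\right)\right) = 72 + 8 \left(-130 - 10 M\right) = 72 - \left(1040 + 80 M\right) = -968 - 80 M$)
$F{\left(N,V \right)} = V^{2} - 5 N$ ($F{\left(N,V \right)} = \left(4 + 1\right) \left(-1\right) N + V^{2} = 5 \left(-1\right) N + V^{2} = - 5 N + V^{2} = V^{2} - 5 N$)
$3424 + F{\left(O{\left(14 \right)},-7 \right)} = 3424 - \left(-49 + 5 \left(-968 - 1120\right)\right) = 3424 + \left(49 - -10440\right) = 3424 + \left(49 + 10440\right) = 3424 + 10489 = 13913$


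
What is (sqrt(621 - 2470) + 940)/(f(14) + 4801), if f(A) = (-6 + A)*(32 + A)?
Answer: 940/5169 + 43*I/5169 ≈ 0.18185 + 0.0083188*I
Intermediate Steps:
(sqrt(621 - 2470) + 940)/(f(14) + 4801) = (sqrt(621 - 2470) + 940)/((-192 + 14**2 + 26*14) + 4801) = (sqrt(-1849) + 940)/((-192 + 196 + 364) + 4801) = (43*I + 940)/(368 + 4801) = (940 + 43*I)/5169 = (940 + 43*I)*(1/5169) = 940/5169 + 43*I/5169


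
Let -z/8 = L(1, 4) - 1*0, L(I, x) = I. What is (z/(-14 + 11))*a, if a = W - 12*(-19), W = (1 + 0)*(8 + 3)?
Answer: 1912/3 ≈ 637.33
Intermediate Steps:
W = 11 (W = 1*11 = 11)
z = -8 (z = -8*(1 - 1*0) = -8*(1 + 0) = -8*1 = -8)
a = 239 (a = 11 - 12*(-19) = 11 + 228 = 239)
(z/(-14 + 11))*a = -8/(-14 + 11)*239 = -8/(-3)*239 = -8*(-1/3)*239 = (8/3)*239 = 1912/3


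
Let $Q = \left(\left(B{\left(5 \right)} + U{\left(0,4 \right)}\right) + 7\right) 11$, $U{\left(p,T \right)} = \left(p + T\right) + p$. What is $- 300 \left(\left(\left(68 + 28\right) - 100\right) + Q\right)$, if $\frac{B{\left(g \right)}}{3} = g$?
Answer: $-84600$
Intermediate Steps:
$U{\left(p,T \right)} = T + 2 p$ ($U{\left(p,T \right)} = \left(T + p\right) + p = T + 2 p$)
$B{\left(g \right)} = 3 g$
$Q = 286$ ($Q = \left(\left(3 \cdot 5 + \left(4 + 2 \cdot 0\right)\right) + 7\right) 11 = \left(\left(15 + \left(4 + 0\right)\right) + 7\right) 11 = \left(\left(15 + 4\right) + 7\right) 11 = \left(19 + 7\right) 11 = 26 \cdot 11 = 286$)
$- 300 \left(\left(\left(68 + 28\right) - 100\right) + Q\right) = - 300 \left(\left(\left(68 + 28\right) - 100\right) + 286\right) = - 300 \left(\left(96 - 100\right) + 286\right) = - 300 \left(-4 + 286\right) = \left(-300\right) 282 = -84600$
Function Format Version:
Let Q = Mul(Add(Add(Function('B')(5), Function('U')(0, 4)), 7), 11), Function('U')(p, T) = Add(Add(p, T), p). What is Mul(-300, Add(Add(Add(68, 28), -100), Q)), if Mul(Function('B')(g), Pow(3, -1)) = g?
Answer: -84600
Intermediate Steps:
Function('U')(p, T) = Add(T, Mul(2, p)) (Function('U')(p, T) = Add(Add(T, p), p) = Add(T, Mul(2, p)))
Function('B')(g) = Mul(3, g)
Q = 286 (Q = Mul(Add(Add(Mul(3, 5), Add(4, Mul(2, 0))), 7), 11) = Mul(Add(Add(15, Add(4, 0)), 7), 11) = Mul(Add(Add(15, 4), 7), 11) = Mul(Add(19, 7), 11) = Mul(26, 11) = 286)
Mul(-300, Add(Add(Add(68, 28), -100), Q)) = Mul(-300, Add(Add(Add(68, 28), -100), 286)) = Mul(-300, Add(Add(96, -100), 286)) = Mul(-300, Add(-4, 286)) = Mul(-300, 282) = -84600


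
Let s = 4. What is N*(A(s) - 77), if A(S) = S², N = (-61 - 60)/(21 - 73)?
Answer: -7381/52 ≈ -141.94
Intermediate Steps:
N = 121/52 (N = -121/(-52) = -121*(-1/52) = 121/52 ≈ 2.3269)
N*(A(s) - 77) = 121*(4² - 77)/52 = 121*(16 - 77)/52 = (121/52)*(-61) = -7381/52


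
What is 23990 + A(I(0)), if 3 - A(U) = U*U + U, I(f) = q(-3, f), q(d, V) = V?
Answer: 23993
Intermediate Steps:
I(f) = f
A(U) = 3 - U - U² (A(U) = 3 - (U*U + U) = 3 - (U² + U) = 3 - (U + U²) = 3 + (-U - U²) = 3 - U - U²)
23990 + A(I(0)) = 23990 + (3 - 1*0 - 1*0²) = 23990 + (3 + 0 - 1*0) = 23990 + (3 + 0 + 0) = 23990 + 3 = 23993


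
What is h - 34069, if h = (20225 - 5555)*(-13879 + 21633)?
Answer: 113717111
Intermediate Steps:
h = 113751180 (h = 14670*7754 = 113751180)
h - 34069 = 113751180 - 34069 = 113717111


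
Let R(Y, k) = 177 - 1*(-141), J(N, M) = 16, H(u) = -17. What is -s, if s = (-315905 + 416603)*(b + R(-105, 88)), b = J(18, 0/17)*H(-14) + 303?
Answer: -35143602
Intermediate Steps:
R(Y, k) = 318 (R(Y, k) = 177 + 141 = 318)
b = 31 (b = 16*(-17) + 303 = -272 + 303 = 31)
s = 35143602 (s = (-315905 + 416603)*(31 + 318) = 100698*349 = 35143602)
-s = -1*35143602 = -35143602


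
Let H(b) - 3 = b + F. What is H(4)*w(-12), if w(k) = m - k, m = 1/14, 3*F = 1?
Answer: 1859/21 ≈ 88.524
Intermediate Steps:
F = 1/3 (F = (1/3)*1 = 1/3 ≈ 0.33333)
H(b) = 10/3 + b (H(b) = 3 + (b + 1/3) = 3 + (1/3 + b) = 10/3 + b)
m = 1/14 ≈ 0.071429
w(k) = 1/14 - k
H(4)*w(-12) = (10/3 + 4)*(1/14 - 1*(-12)) = 22*(1/14 + 12)/3 = (22/3)*(169/14) = 1859/21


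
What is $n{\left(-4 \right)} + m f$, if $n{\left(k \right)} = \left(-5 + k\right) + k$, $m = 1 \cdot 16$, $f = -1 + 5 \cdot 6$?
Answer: $451$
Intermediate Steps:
$f = 29$ ($f = -1 + 30 = 29$)
$m = 16$
$n{\left(k \right)} = -5 + 2 k$
$n{\left(-4 \right)} + m f = \left(-5 + 2 \left(-4\right)\right) + 16 \cdot 29 = \left(-5 - 8\right) + 464 = -13 + 464 = 451$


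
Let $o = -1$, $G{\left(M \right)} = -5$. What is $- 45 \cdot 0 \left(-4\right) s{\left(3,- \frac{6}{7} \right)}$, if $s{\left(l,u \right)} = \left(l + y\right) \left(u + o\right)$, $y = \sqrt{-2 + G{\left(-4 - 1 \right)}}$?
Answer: $0$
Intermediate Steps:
$y = i \sqrt{7}$ ($y = \sqrt{-2 - 5} = \sqrt{-7} = i \sqrt{7} \approx 2.6458 i$)
$s{\left(l,u \right)} = \left(-1 + u\right) \left(l + i \sqrt{7}\right)$ ($s{\left(l,u \right)} = \left(l + i \sqrt{7}\right) \left(u - 1\right) = \left(l + i \sqrt{7}\right) \left(-1 + u\right) = \left(-1 + u\right) \left(l + i \sqrt{7}\right)$)
$- 45 \cdot 0 \left(-4\right) s{\left(3,- \frac{6}{7} \right)} = - 45 \cdot 0 \left(-4\right) \left(\left(-1\right) 3 + 3 \left(- \frac{6}{7}\right) - i \sqrt{7} + i \left(- \frac{6}{7}\right) \sqrt{7}\right) = \left(-45\right) 0 \left(-3 + 3 \left(\left(-6\right) \frac{1}{7}\right) - i \sqrt{7} + i \left(\left(-6\right) \frac{1}{7}\right) \sqrt{7}\right) = 0 \left(-3 + 3 \left(- \frac{6}{7}\right) - i \sqrt{7} + i \left(- \frac{6}{7}\right) \sqrt{7}\right) = 0 \left(-3 - \frac{18}{7} - i \sqrt{7} - \frac{6 i \sqrt{7}}{7}\right) = 0 \left(- \frac{39}{7} - \frac{13 i \sqrt{7}}{7}\right) = 0$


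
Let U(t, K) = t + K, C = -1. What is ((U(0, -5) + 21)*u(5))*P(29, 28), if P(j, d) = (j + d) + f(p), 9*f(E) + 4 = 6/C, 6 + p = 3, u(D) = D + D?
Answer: 80480/9 ≈ 8942.2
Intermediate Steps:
u(D) = 2*D
p = -3 (p = -6 + 3 = -3)
f(E) = -10/9 (f(E) = -4/9 + (6/(-1))/9 = -4/9 + (6*(-1))/9 = -4/9 + (⅑)*(-6) = -4/9 - ⅔ = -10/9)
U(t, K) = K + t
P(j, d) = -10/9 + d + j (P(j, d) = (j + d) - 10/9 = (d + j) - 10/9 = -10/9 + d + j)
((U(0, -5) + 21)*u(5))*P(29, 28) = (((-5 + 0) + 21)*(2*5))*(-10/9 + 28 + 29) = ((-5 + 21)*10)*(503/9) = (16*10)*(503/9) = 160*(503/9) = 80480/9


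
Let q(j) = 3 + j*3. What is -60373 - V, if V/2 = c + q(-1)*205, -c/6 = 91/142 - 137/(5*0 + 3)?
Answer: -4324845/71 ≈ -60913.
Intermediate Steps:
q(j) = 3 + 3*j
c = 19181/71 (c = -6*(91/142 - 137/(5*0 + 3)) = -6*(91*(1/142) - 137/(0 + 3)) = -6*(91/142 - 137/3) = -6*(-19181/426) = 19181/71 ≈ 270.15)
V = 38362/71 (V = 2*(19181/71 + (3 + 3*(-1))*205) = 2*(19181/71 + (3 - 3)*205) = 2*(19181/71 + 0*205) = 2*(19181/71 + 0) = 2*(19181/71) = 38362/71 ≈ 540.31)
-60373 - V = -60373 - 1*38362/71 = -60373 - 38362/71 = -4324845/71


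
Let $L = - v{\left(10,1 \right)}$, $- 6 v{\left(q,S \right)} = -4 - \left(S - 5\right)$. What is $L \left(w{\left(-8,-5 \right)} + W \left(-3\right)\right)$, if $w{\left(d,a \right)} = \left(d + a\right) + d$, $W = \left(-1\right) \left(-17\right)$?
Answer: $0$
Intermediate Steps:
$v{\left(q,S \right)} = - \frac{1}{6} + \frac{S}{6}$ ($v{\left(q,S \right)} = - \frac{-4 - \left(S - 5\right)}{6} = - \frac{-4 - \left(-5 + S\right)}{6} = - \frac{1 - S}{6} = - \frac{1}{6} + \frac{S}{6}$)
$W = 17$
$w{\left(d,a \right)} = a + 2 d$ ($w{\left(d,a \right)} = \left(a + d\right) + d = a + 2 d$)
$L = 0$ ($L = - (- \frac{1}{6} + \frac{1}{6} \cdot 1) = - (- \frac{1}{6} + \frac{1}{6}) = \left(-1\right) 0 = 0$)
$L \left(w{\left(-8,-5 \right)} + W \left(-3\right)\right) = 0 \left(\left(-5 + 2 \left(-8\right)\right) + 17 \left(-3\right)\right) = 0 \left(\left(-5 - 16\right) - 51\right) = 0 \left(-21 - 51\right) = 0 \left(-72\right) = 0$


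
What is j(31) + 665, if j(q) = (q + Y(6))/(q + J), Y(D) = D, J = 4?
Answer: 23312/35 ≈ 666.06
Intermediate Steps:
j(q) = (6 + q)/(4 + q) (j(q) = (q + 6)/(q + 4) = (6 + q)/(4 + q))
j(31) + 665 = (6 + 31)/(4 + 31) + 665 = 37/35 + 665 = 23312/35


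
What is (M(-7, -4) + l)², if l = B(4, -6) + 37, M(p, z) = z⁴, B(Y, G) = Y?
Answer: 88209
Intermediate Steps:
l = 41 (l = 4 + 37 = 41)
(M(-7, -4) + l)² = ((-4)⁴ + 41)² = (256 + 41)² = 297² = 88209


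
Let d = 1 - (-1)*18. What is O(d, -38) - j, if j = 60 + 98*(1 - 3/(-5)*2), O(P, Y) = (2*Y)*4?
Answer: -2898/5 ≈ -579.60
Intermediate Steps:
d = 19 (d = 1 - 1*(-18) = 1 + 18 = 19)
O(P, Y) = 8*Y
j = 1378/5 (j = 60 + 98*(1 - 3*(-1/5)*2) = 60 + 98*(1 + (3/5)*2) = 60 + 98*(1 + 6/5) = 60 + 98*(11/5) = 60 + 1078/5 = 1378/5 ≈ 275.60)
O(d, -38) - j = 8*(-38) - 1*1378/5 = -304 - 1378/5 = -2898/5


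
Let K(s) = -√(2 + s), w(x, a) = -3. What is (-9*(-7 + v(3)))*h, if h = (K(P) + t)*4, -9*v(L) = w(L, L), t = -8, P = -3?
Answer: -1920 - 240*I ≈ -1920.0 - 240.0*I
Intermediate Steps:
v(L) = ⅓ (v(L) = -⅑*(-3) = ⅓)
h = -32 - 4*I (h = (-√(2 - 3) - 8)*4 = (-√(-1) - 8)*4 = (-I - 8)*4 = (-8 - I)*4 = -32 - 4*I ≈ -32.0 - 4.0*I)
(-9*(-7 + v(3)))*h = (-9*(-7 + ⅓))*(-32 - 4*I) = (-9*(-20/3))*(-32 - 4*I) = 60*(-32 - 4*I) = -1920 - 240*I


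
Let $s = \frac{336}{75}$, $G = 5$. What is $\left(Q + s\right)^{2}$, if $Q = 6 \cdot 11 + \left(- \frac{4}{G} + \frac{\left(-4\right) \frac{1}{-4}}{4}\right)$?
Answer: $\frac{48902049}{10000} \approx 4890.2$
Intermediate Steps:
$s = \frac{112}{25}$ ($s = 336 \cdot \frac{1}{75} = \frac{112}{25} \approx 4.48$)
$Q = \frac{1309}{20}$ ($Q = 6 \cdot 11 - \left(\frac{4}{5} - \frac{\left(-4\right) \frac{1}{-4}}{4}\right) = 66 - \left(\frac{4}{5} - \left(-4\right) \left(- \frac{1}{4}\right) \frac{1}{4}\right) = 66 + \left(- \frac{4}{5} + 1 \cdot \frac{1}{4}\right) = 66 + \left(- \frac{4}{5} + \frac{1}{4}\right) = 66 - \frac{11}{20} = \frac{1309}{20} \approx 65.45$)
$\left(Q + s\right)^{2} = \left(\frac{1309}{20} + \frac{112}{25}\right)^{2} = \left(\frac{6993}{100}\right)^{2} = \frac{48902049}{10000}$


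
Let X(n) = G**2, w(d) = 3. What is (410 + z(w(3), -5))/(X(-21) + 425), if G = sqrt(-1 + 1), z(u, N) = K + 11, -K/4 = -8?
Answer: 453/425 ≈ 1.0659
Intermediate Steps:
K = 32 (K = -4*(-8) = 32)
z(u, N) = 43 (z(u, N) = 32 + 11 = 43)
G = 0 (G = sqrt(0) = 0)
X(n) = 0 (X(n) = 0**2 = 0)
(410 + z(w(3), -5))/(X(-21) + 425) = (410 + 43)/(0 + 425) = 453/425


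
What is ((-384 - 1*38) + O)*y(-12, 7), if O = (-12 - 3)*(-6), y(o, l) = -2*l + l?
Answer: 2324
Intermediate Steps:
y(o, l) = -l
O = 90 (O = -15*(-6) = 90)
((-384 - 1*38) + O)*y(-12, 7) = ((-384 - 1*38) + 90)*(-1*7) = ((-384 - 38) + 90)*(-7) = (-422 + 90)*(-7) = -332*(-7) = 2324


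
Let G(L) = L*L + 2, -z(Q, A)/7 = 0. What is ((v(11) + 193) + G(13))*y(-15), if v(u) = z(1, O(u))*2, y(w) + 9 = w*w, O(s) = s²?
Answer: 78624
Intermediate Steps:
z(Q, A) = 0 (z(Q, A) = -7*0 = 0)
y(w) = -9 + w² (y(w) = -9 + w*w = -9 + w²)
v(u) = 0 (v(u) = 0*2 = 0)
G(L) = 2 + L² (G(L) = L² + 2 = 2 + L²)
((v(11) + 193) + G(13))*y(-15) = ((0 + 193) + (2 + 13²))*(-9 + (-15)²) = (193 + (2 + 169))*(-9 + 225) = (193 + 171)*216 = 364*216 = 78624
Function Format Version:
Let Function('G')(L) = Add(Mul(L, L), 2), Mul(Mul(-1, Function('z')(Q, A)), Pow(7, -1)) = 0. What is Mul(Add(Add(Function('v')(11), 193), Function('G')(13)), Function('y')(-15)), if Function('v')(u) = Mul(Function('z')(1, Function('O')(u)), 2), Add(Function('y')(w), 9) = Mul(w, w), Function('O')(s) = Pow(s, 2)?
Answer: 78624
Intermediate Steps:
Function('z')(Q, A) = 0 (Function('z')(Q, A) = Mul(-7, 0) = 0)
Function('y')(w) = Add(-9, Pow(w, 2)) (Function('y')(w) = Add(-9, Mul(w, w)) = Add(-9, Pow(w, 2)))
Function('v')(u) = 0 (Function('v')(u) = Mul(0, 2) = 0)
Function('G')(L) = Add(2, Pow(L, 2)) (Function('G')(L) = Add(Pow(L, 2), 2) = Add(2, Pow(L, 2)))
Mul(Add(Add(Function('v')(11), 193), Function('G')(13)), Function('y')(-15)) = Mul(Add(Add(0, 193), Add(2, Pow(13, 2))), Add(-9, Pow(-15, 2))) = Mul(Add(193, Add(2, 169)), Add(-9, 225)) = Mul(Add(193, 171), 216) = Mul(364, 216) = 78624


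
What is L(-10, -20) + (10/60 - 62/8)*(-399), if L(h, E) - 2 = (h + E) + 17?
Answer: 12059/4 ≈ 3014.8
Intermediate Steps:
L(h, E) = 19 + E + h (L(h, E) = 2 + ((h + E) + 17) = 2 + ((E + h) + 17) = 2 + (17 + E + h) = 19 + E + h)
L(-10, -20) + (10/60 - 62/8)*(-399) = (19 - 20 - 10) + (10/60 - 62/8)*(-399) = -11 + (10*(1/60) - 62*⅛)*(-399) = -11 + (⅙ - 31/4)*(-399) = -11 - 91/12*(-399) = -11 + 12103/4 = 12059/4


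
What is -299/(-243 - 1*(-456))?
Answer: -299/213 ≈ -1.4038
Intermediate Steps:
-299/(-243 - 1*(-456)) = -299/(-243 + 456) = -299/213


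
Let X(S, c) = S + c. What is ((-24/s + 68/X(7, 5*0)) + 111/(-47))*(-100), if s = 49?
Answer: -1580500/2303 ≈ -686.28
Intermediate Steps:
((-24/s + 68/X(7, 5*0)) + 111/(-47))*(-100) = ((-24/49 + 68/(7 + 5*0)) + 111/(-47))*(-100) = ((-24*1/49 + 68/(7 + 0)) + 111*(-1/47))*(-100) = ((-24/49 + 68/7) - 111/47)*(-100) = (452/49 - 111/47)*(-100) = (15805/2303)*(-100) = -1580500/2303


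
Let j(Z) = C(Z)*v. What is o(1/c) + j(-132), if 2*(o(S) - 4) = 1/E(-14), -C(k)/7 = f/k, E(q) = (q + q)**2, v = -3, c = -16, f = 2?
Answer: 63515/17248 ≈ 3.6825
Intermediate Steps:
E(q) = 4*q**2 (E(q) = (2*q)**2 = 4*q**2)
C(k) = -14/k
o(S) = 6273/1568 (o(S) = 4 + 1/(2*((4*(-14)**2))) = 4 + 1/(2*((4*196))) = 4 + (1/2)/784 = 4 + (1/2)*(1/784) = 4 + 1/1568 = 6273/1568)
j(Z) = 42/Z (j(Z) = -14/Z*(-3) = 42/Z)
o(1/c) + j(-132) = 6273/1568 + 42/(-132) = 6273/1568 + 42*(-1/132) = 6273/1568 - 7/22 = 63515/17248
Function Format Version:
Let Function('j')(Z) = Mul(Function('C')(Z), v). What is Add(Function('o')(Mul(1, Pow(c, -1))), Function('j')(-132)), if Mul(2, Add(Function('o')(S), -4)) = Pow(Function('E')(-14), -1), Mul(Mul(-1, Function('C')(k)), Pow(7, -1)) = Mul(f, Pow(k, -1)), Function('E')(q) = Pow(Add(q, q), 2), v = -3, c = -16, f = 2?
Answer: Rational(63515, 17248) ≈ 3.6825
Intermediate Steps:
Function('E')(q) = Mul(4, Pow(q, 2)) (Function('E')(q) = Pow(Mul(2, q), 2) = Mul(4, Pow(q, 2)))
Function('C')(k) = Mul(-14, Pow(k, -1)) (Function('C')(k) = Mul(-7, Mul(2, Pow(k, -1))) = Mul(-14, Pow(k, -1)))
Function('o')(S) = Rational(6273, 1568) (Function('o')(S) = Add(4, Mul(Rational(1, 2), Pow(Mul(4, Pow(-14, 2)), -1))) = Add(4, Mul(Rational(1, 2), Pow(Mul(4, 196), -1))) = Add(4, Mul(Rational(1, 2), Pow(784, -1))) = Add(4, Mul(Rational(1, 2), Rational(1, 784))) = Add(4, Rational(1, 1568)) = Rational(6273, 1568))
Function('j')(Z) = Mul(42, Pow(Z, -1)) (Function('j')(Z) = Mul(Mul(-14, Pow(Z, -1)), -3) = Mul(42, Pow(Z, -1)))
Add(Function('o')(Mul(1, Pow(c, -1))), Function('j')(-132)) = Add(Rational(6273, 1568), Mul(42, Pow(-132, -1))) = Add(Rational(6273, 1568), Mul(42, Rational(-1, 132))) = Add(Rational(6273, 1568), Rational(-7, 22)) = Rational(63515, 17248)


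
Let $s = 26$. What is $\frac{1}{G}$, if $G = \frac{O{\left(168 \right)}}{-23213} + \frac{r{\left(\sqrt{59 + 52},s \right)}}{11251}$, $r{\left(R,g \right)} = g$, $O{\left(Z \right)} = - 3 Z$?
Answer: $\frac{261169463}{6274042} \approx 41.627$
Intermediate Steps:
$G = \frac{6274042}{261169463}$ ($G = \frac{\left(-3\right) 168}{-23213} + \frac{26}{11251} = \left(-504\right) \left(- \frac{1}{23213}\right) + 26 \cdot \frac{1}{11251} = \frac{504}{23213} + \frac{26}{11251} = \frac{6274042}{261169463} \approx 0.024023$)
$\frac{1}{G} = \frac{1}{\frac{6274042}{261169463}} = \frac{261169463}{6274042}$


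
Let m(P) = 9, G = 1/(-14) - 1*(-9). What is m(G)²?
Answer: 81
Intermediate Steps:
G = 125/14 (G = -1/14 + 9 = 125/14 ≈ 8.9286)
m(G)² = 9² = 81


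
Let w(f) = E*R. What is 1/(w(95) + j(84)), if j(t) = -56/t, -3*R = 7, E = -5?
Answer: 1/11 ≈ 0.090909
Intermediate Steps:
R = -7/3 (R = -1/3*7 = -7/3 ≈ -2.3333)
w(f) = 35/3 (w(f) = -5*(-7/3) = 35/3)
1/(w(95) + j(84)) = 1/(35/3 - 56/84) = 1/(35/3 - 56*1/84) = 1/(35/3 - 2/3) = 1/11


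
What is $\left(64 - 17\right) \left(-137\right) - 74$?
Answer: $-6513$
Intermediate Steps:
$\left(64 - 17\right) \left(-137\right) - 74 = 47 \left(-137\right) - 74 = -6439 - 74 = -6513$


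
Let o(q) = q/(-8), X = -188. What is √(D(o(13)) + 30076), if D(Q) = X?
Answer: 8*√467 ≈ 172.88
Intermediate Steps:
o(q) = -q/8 (o(q) = q*(-⅛) = -q/8)
D(Q) = -188
√(D(o(13)) + 30076) = √(-188 + 30076) = √29888 = 8*√467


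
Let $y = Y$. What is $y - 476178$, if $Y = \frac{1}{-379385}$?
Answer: $- \frac{180654790531}{379385} \approx -4.7618 \cdot 10^{5}$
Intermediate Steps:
$Y = - \frac{1}{379385} \approx -2.6358 \cdot 10^{-6}$
$y = - \frac{1}{379385} \approx -2.6358 \cdot 10^{-6}$
$y - 476178 = - \frac{1}{379385} - 476178 = - \frac{180654790531}{379385}$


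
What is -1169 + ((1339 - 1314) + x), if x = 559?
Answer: -585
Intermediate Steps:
-1169 + ((1339 - 1314) + x) = -1169 + ((1339 - 1314) + 559) = -1169 + (25 + 559) = -1169 + 584 = -585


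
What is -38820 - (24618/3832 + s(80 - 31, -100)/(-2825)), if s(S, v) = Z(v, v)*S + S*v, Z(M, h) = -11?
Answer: -210166208049/5412700 ≈ -38828.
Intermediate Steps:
s(S, v) = -11*S + S*v
-38820 - (24618/3832 + s(80 - 31, -100)/(-2825)) = -38820 - (24618/3832 + ((80 - 31)*(-11 - 100))/(-2825)) = -38820 - (24618*(1/3832) + (49*(-111))*(-1/2825)) = -38820 - (12309/1916 - 5439*(-1/2825)) = -38820 - (12309/1916 + 5439/2825) = -38820 - 1*45194049/5412700 = -38820 - 45194049/5412700 = -210166208049/5412700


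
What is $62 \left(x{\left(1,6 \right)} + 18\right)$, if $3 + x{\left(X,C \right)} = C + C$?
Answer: $1674$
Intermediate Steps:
$x{\left(X,C \right)} = -3 + 2 C$ ($x{\left(X,C \right)} = -3 + \left(C + C\right) = -3 + 2 C$)
$62 \left(x{\left(1,6 \right)} + 18\right) = 62 \left(\left(-3 + 2 \cdot 6\right) + 18\right) = 62 \left(\left(-3 + 12\right) + 18\right) = 62 \left(9 + 18\right) = 62 \cdot 27 = 1674$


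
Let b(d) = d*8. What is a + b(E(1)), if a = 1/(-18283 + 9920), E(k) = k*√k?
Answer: 66903/8363 ≈ 7.9999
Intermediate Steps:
E(k) = k^(3/2)
b(d) = 8*d
a = -1/8363 (a = 1/(-8363) = -1/8363 ≈ -0.00011957)
a + b(E(1)) = -1/8363 + 8*1^(3/2) = -1/8363 + 8*1 = -1/8363 + 8 = 66903/8363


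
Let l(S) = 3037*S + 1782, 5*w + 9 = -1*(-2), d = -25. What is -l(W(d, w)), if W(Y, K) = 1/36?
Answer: -67189/36 ≈ -1866.4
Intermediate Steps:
w = -7/5 (w = -9/5 + (-1*(-2))/5 = -9/5 + (⅕)*2 = -9/5 + ⅖ = -7/5 ≈ -1.4000)
W(Y, K) = 1/36
l(S) = 1782 + 3037*S
-l(W(d, w)) = -(1782 + 3037*(1/36)) = -(1782 + 3037/36) = -1*67189/36 = -67189/36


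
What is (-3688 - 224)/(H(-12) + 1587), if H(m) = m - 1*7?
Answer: -489/196 ≈ -2.4949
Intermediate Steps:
H(m) = -7 + m (H(m) = m - 7 = -7 + m)
(-3688 - 224)/(H(-12) + 1587) = (-3688 - 224)/((-7 - 12) + 1587) = -3912/(-19 + 1587) = -3912/1568 = -3912*1/1568 = -489/196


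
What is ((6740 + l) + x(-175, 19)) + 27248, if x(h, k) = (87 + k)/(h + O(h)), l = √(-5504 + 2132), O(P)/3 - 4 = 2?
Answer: 5336010/157 + 2*I*√843 ≈ 33987.0 + 58.069*I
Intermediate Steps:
O(P) = 18 (O(P) = 12 + 3*2 = 12 + 6 = 18)
l = 2*I*√843 (l = √(-3372) = 2*I*√843 ≈ 58.069*I)
x(h, k) = (87 + k)/(18 + h) (x(h, k) = (87 + k)/(h + 18) = (87 + k)/(18 + h))
((6740 + l) + x(-175, 19)) + 27248 = ((6740 + 2*I*√843) + (87 + 19)/(18 - 175)) + 27248 = ((6740 + 2*I*√843) + 106/(-157)) + 27248 = ((6740 + 2*I*√843) - 1/157*106) + 27248 = ((6740 + 2*I*√843) - 106/157) + 27248 = (1058074/157 + 2*I*√843) + 27248 = 5336010/157 + 2*I*√843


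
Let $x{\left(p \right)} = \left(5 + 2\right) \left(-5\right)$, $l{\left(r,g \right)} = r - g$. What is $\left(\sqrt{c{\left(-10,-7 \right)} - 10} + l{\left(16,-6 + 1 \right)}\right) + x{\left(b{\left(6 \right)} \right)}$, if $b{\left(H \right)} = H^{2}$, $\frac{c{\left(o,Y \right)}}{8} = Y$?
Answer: $-14 + i \sqrt{66} \approx -14.0 + 8.124 i$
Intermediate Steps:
$c{\left(o,Y \right)} = 8 Y$
$x{\left(p \right)} = -35$ ($x{\left(p \right)} = 7 \left(-5\right) = -35$)
$\left(\sqrt{c{\left(-10,-7 \right)} - 10} + l{\left(16,-6 + 1 \right)}\right) + x{\left(b{\left(6 \right)} \right)} = \left(\sqrt{8 \left(-7\right) - 10} + \left(16 - \left(-6 + 1\right)\right)\right) - 35 = \left(\sqrt{-56 - 10} + \left(16 - -5\right)\right) - 35 = \left(\sqrt{-66} + \left(16 + 5\right)\right) - 35 = \left(i \sqrt{66} + 21\right) - 35 = \left(21 + i \sqrt{66}\right) - 35 = -14 + i \sqrt{66}$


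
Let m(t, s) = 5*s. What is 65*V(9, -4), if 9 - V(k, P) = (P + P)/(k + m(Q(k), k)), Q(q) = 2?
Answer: 16055/27 ≈ 594.63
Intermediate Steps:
V(k, P) = 9 - P/(3*k) (V(k, P) = 9 - (P + P)/(k + 5*k) = 9 - 2*P/(6*k) = 9 - 2*P*1/(6*k) = 9 - P/(3*k))
65*V(9, -4) = 65*(9 - ⅓*(-4)/9) = 65*(9 - ⅓*(-4)*⅑) = 65*(9 + 4/27) = 65*(247/27) = 16055/27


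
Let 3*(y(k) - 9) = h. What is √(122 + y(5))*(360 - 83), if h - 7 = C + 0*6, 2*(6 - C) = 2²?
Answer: 554*√303/3 ≈ 3214.5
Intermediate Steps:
C = 4 (C = 6 - ½*2² = 6 - ½*4 = 6 - 2 = 4)
h = 11 (h = 7 + (4 + 0*6) = 7 + (4 + 0) = 7 + 4 = 11)
y(k) = 38/3 (y(k) = 9 + (⅓)*11 = 9 + 11/3 = 38/3)
√(122 + y(5))*(360 - 83) = √(122 + 38/3)*(360 - 83) = √(404/3)*277 = (2*√303/3)*277 = 554*√303/3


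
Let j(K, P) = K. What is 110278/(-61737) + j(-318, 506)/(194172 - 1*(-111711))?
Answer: -3750199760/2098255419 ≈ -1.7873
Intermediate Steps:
110278/(-61737) + j(-318, 506)/(194172 - 1*(-111711)) = 110278/(-61737) - 318/(194172 - 1*(-111711)) = 110278*(-1/61737) - 318/(194172 + 111711) = -110278/61737 - 318/305883 = -110278/61737 - 318*1/305883 = -110278/61737 - 106/101961 = -3750199760/2098255419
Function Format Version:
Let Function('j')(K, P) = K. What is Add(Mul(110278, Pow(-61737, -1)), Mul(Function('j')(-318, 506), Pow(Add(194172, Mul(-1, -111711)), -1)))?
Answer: Rational(-3750199760, 2098255419) ≈ -1.7873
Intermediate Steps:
Add(Mul(110278, Pow(-61737, -1)), Mul(Function('j')(-318, 506), Pow(Add(194172, Mul(-1, -111711)), -1))) = Add(Mul(110278, Pow(-61737, -1)), Mul(-318, Pow(Add(194172, Mul(-1, -111711)), -1))) = Add(Mul(110278, Rational(-1, 61737)), Mul(-318, Pow(Add(194172, 111711), -1))) = Add(Rational(-110278, 61737), Mul(-318, Pow(305883, -1))) = Add(Rational(-110278, 61737), Mul(-318, Rational(1, 305883))) = Add(Rational(-110278, 61737), Rational(-106, 101961)) = Rational(-3750199760, 2098255419)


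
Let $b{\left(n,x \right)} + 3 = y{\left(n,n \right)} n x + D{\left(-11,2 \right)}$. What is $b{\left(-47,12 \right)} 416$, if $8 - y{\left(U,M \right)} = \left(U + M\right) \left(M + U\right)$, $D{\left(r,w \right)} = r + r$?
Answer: $2071250272$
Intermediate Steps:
$D{\left(r,w \right)} = 2 r$
$y{\left(U,M \right)} = 8 - \left(M + U\right)^{2}$ ($y{\left(U,M \right)} = 8 - \left(U + M\right) \left(M + U\right) = 8 - \left(M + U\right) \left(M + U\right) = 8 - \left(M + U\right)^{2}$)
$b{\left(n,x \right)} = -25 + n x \left(8 - 4 n^{2}\right)$ ($b{\left(n,x \right)} = -3 + \left(\left(8 - \left(n + n\right)^{2}\right) n x + 2 \left(-11\right)\right) = -3 + \left(\left(8 - \left(2 n\right)^{2}\right) n x - 22\right) = -3 + \left(\left(8 - 4 n^{2}\right) n x - 22\right) = -3 + \left(n \left(8 - 4 n^{2}\right) x - 22\right) = -3 + \left(n x \left(8 - 4 n^{2}\right) - 22\right) = -3 + \left(-22 + n x \left(8 - 4 n^{2}\right)\right) = -25 + n x \left(8 - 4 n^{2}\right)$)
$b{\left(-47,12 \right)} 416 = \left(-25 - \left(-188\right) 12 \left(-2 + \left(-47\right)^{2}\right)\right) 416 = \left(-25 - \left(-188\right) 12 \left(-2 + 2209\right)\right) 416 = \left(-25 - \left(-188\right) 12 \cdot 2207\right) 416 = \left(-25 + 4978992\right) 416 = 4978967 \cdot 416 = 2071250272$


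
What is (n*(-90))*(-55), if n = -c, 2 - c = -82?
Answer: -415800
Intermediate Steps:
c = 84 (c = 2 - 1*(-82) = 2 + 82 = 84)
n = -84 (n = -1*84 = -84)
(n*(-90))*(-55) = -84*(-90)*(-55) = 7560*(-55) = -415800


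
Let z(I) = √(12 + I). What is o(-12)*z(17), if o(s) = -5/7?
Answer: -5*√29/7 ≈ -3.8465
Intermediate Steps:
o(s) = -5/7 (o(s) = -5*⅐ = -5/7)
o(-12)*z(17) = -5*√(12 + 17)/7 = -5*√29/7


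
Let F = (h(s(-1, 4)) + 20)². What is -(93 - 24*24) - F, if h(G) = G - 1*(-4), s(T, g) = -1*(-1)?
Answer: -142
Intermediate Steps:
s(T, g) = 1
h(G) = 4 + G (h(G) = G + 4 = 4 + G)
F = 625 (F = ((4 + 1) + 20)² = (5 + 20)² = 25² = 625)
-(93 - 24*24) - F = -(93 - 24*24) - 1*625 = -(93 - 576) - 625 = -1*(-483) - 625 = 483 - 625 = -142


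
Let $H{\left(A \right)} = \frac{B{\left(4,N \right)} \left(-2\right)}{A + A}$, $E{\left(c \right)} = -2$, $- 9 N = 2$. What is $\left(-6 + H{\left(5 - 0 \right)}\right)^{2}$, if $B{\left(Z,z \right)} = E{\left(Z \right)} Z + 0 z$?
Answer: $\frac{484}{25} \approx 19.36$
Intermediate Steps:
$N = - \frac{2}{9}$ ($N = \left(- \frac{1}{9}\right) 2 = - \frac{2}{9} \approx -0.22222$)
$B{\left(Z,z \right)} = - 2 Z$ ($B{\left(Z,z \right)} = - 2 Z + 0 z = - 2 Z + 0 = - 2 Z$)
$H{\left(A \right)} = \frac{8}{A}$ ($H{\left(A \right)} = \frac{\left(-2\right) 4 \left(-2\right)}{A + A} = \frac{\left(-8\right) \left(-2\right)}{2 A} = 16 \frac{1}{2 A} = \frac{8}{A}$)
$\left(-6 + H{\left(5 - 0 \right)}\right)^{2} = \left(-6 + \frac{8}{5 - 0}\right)^{2} = \left(-6 + \frac{8}{5 + 0}\right)^{2} = \left(-6 + \frac{8}{5}\right)^{2} = \left(- \frac{22}{5}\right)^{2} = \frac{484}{25}$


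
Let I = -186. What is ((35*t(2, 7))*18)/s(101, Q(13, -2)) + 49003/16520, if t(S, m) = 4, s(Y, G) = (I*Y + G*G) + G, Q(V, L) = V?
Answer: 217505353/76834520 ≈ 2.8308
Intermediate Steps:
s(Y, G) = G + G² - 186*Y (s(Y, G) = (-186*Y + G*G) + G = (-186*Y + G²) + G = (G² - 186*Y) + G = G + G² - 186*Y)
((35*t(2, 7))*18)/s(101, Q(13, -2)) + 49003/16520 = ((35*4)*18)/(13 + 13² - 186*101) + 49003/16520 = (140*18)/(13 + 169 - 18786) + 49003*(1/16520) = 2520/(-18604) + 49003/16520 = 2520*(-1/18604) + 49003/16520 = -630/4651 + 49003/16520 = 217505353/76834520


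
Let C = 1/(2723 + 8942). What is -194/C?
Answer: -2263010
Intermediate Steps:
C = 1/11665 ≈ 8.5726e-5
-194/C = -194/1/11665 = -194*11665 = -2263010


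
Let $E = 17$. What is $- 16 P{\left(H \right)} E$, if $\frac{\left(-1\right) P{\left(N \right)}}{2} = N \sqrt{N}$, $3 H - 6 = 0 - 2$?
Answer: $\frac{4352 \sqrt{3}}{9} \approx 837.54$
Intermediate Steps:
$H = \frac{4}{3}$ ($H = 2 + \frac{0 - 2}{3} = 2 + \frac{1}{3} \left(-2\right) = 2 - \frac{2}{3} = \frac{4}{3} \approx 1.3333$)
$P{\left(N \right)} = - 2 N^{\frac{3}{2}}$ ($P{\left(N \right)} = - 2 N \sqrt{N} = - 2 N^{\frac{3}{2}}$)
$- 16 P{\left(H \right)} E = - 16 \left(- 2 \left(\frac{4}{3}\right)^{\frac{3}{2}}\right) 17 = - 16 \left(- 2 \frac{8 \sqrt{3}}{9}\right) 17 = - 16 \left(- \frac{16 \sqrt{3}}{9}\right) 17 = \frac{256 \sqrt{3}}{9} \cdot 17 = \frac{4352 \sqrt{3}}{9}$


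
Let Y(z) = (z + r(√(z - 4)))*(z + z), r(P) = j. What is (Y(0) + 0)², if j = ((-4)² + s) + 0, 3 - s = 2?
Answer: 0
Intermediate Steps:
s = 1 (s = 3 - 1*2 = 3 - 2 = 1)
j = 17 (j = ((-4)² + 1) + 0 = (16 + 1) + 0 = 17 + 0 = 17)
r(P) = 17
Y(z) = 2*z*(17 + z) (Y(z) = (z + 17)*(z + z) = (17 + z)*(2*z) = 2*z*(17 + z))
(Y(0) + 0)² = (2*0*(17 + 0) + 0)² = (2*0*17 + 0)² = (0 + 0)² = 0² = 0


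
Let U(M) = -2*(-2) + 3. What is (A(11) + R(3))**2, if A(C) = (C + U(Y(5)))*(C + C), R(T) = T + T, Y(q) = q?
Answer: 161604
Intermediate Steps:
R(T) = 2*T
U(M) = 7 (U(M) = 4 + 3 = 7)
A(C) = 2*C*(7 + C) (A(C) = (C + 7)*(C + C) = (7 + C)*(2*C) = 2*C*(7 + C))
(A(11) + R(3))**2 = (2*11*(7 + 11) + 2*3)**2 = (2*11*18 + 6)**2 = (396 + 6)**2 = 402**2 = 161604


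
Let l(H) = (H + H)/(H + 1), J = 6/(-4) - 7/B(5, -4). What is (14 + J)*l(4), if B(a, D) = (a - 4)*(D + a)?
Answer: 44/5 ≈ 8.8000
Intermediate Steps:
B(a, D) = (-4 + a)*(D + a)
J = -17/2 (J = 6/(-4) - 7/(5² - 4*(-4) - 4*5 - 4*5) = 6*(-¼) - 7/(25 + 16 - 20 - 20) = -3/2 - 7/1 = -3/2 - 7*1 = -3/2 - 7 = -17/2 ≈ -8.5000)
l(H) = 2*H/(1 + H) (l(H) = (2*H)/(1 + H) = 2*H/(1 + H))
(14 + J)*l(4) = (14 - 17/2)*(2*4/(1 + 4)) = 11*(2*4/5)/2 = 11*(2*4*(⅕))/2 = (11/2)*(8/5) = 44/5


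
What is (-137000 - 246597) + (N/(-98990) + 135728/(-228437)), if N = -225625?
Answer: -91307712191039/238031354 ≈ -3.8360e+5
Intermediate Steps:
(-137000 - 246597) + (N/(-98990) + 135728/(-228437)) = (-137000 - 246597) + (-225625/(-98990) + 135728/(-228437)) = -383597 + (-225625*(-1/98990) + 135728*(-1/228437)) = -383597 + (2375/1042 - 135728/228437) = -383597 + 401109299/238031354 = -91307712191039/238031354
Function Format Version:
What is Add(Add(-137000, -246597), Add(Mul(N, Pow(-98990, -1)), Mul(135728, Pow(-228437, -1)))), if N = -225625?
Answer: Rational(-91307712191039, 238031354) ≈ -3.8360e+5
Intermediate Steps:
Add(Add(-137000, -246597), Add(Mul(N, Pow(-98990, -1)), Mul(135728, Pow(-228437, -1)))) = Add(Add(-137000, -246597), Add(Mul(-225625, Pow(-98990, -1)), Mul(135728, Pow(-228437, -1)))) = Add(-383597, Add(Mul(-225625, Rational(-1, 98990)), Mul(135728, Rational(-1, 228437)))) = Add(-383597, Add(Rational(2375, 1042), Rational(-135728, 228437))) = Add(-383597, Rational(401109299, 238031354)) = Rational(-91307712191039, 238031354)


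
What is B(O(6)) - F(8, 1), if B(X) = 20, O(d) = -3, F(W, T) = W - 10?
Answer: 22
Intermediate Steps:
F(W, T) = -10 + W
B(O(6)) - F(8, 1) = 20 - (-10 + 8) = 20 - 1*(-2) = 20 + 2 = 22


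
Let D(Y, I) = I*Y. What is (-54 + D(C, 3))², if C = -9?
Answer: 6561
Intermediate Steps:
(-54 + D(C, 3))² = (-54 + 3*(-9))² = (-54 - 27)² = (-81)² = 6561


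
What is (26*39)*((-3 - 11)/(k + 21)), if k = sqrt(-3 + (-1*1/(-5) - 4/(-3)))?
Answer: -4471740/6637 + 14196*I*sqrt(330)/6637 ≈ -673.76 + 38.855*I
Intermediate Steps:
k = I*sqrt(330)/15 (k = sqrt(-3 + (-1*(-1/5) - 4*(-1/3))) = sqrt(-3 + (1/5 + 4/3)) = sqrt(-3 + 23/15) = sqrt(-22/15) = I*sqrt(330)/15 ≈ 1.2111*I)
(26*39)*((-3 - 11)/(k + 21)) = (26*39)*((-3 - 11)/(I*sqrt(330)/15 + 21)) = 1014*(-14/(21 + I*sqrt(330)/15)) = -14196/(21 + I*sqrt(330)/15)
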